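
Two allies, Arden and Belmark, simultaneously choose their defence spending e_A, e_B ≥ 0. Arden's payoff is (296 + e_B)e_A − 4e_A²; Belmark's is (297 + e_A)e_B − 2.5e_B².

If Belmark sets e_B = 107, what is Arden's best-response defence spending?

50.375

Expanding Arden's payoff: 296e_A + e_Be_A − 4e_A².
∂π/∂e_A = 296 + e_B − 8e_A = 0, so e_A = 37 + 0.125e_B.
At e_B = 107: e_A = 37 + 0.125·107 = 50.375.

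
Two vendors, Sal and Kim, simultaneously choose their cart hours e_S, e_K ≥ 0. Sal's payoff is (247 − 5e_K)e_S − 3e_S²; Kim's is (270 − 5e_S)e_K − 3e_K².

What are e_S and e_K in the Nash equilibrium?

Expanding Sal's payoff: 247e_S − 5e_Ke_S − 3e_S².
∂π/∂e_S = 247 − 5e_K − 6e_S = 0, so e_S = 247/6 − (5/6)e_K.
Likewise for Kim: e_K = 45 − (5/6)e_S.
Substituting the second reaction function into the first: e_S = 247/6 − (5/6)(45 − (5/6)e_S), which gives (11/36)e_S = 11/3 ⇒ e_S = 12.
Then e_K = 45 − (5/6)·12 = 35.

12, 35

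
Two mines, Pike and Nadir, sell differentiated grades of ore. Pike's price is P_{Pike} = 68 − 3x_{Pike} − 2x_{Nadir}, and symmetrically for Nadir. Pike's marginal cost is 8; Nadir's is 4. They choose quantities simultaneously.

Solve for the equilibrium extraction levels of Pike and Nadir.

7.25, 8.25

Mine Pike's profit: π = x_{Pike}(68 − 3x_{Pike} − 2x_{Nadir}) − 8x_{Pike}.
∂π/∂x_{Pike} = 60 − 6x_{Pike} − 2x_{Nadir} = 0 ⇒ x_{Pike} = 10 − (1/3)x_{Nadir}.
Similarly x_{Nadir} = 32/3 − (1/3)x_{Pike}.
Solving the two reaction functions simultaneously: (1 − (−1/3)(−1/3))x_{Pike} = 10 − (1/3)·(32/3), so (8/9)x_{Pike} = 58/9 and x_{Pike} = 7.25.
Then x_{Nadir} = 32/3 − (1/3)·7.25 = 8.25.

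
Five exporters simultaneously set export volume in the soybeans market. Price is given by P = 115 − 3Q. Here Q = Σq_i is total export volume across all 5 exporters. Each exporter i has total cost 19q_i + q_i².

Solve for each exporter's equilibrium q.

4.8

A representative exporter's profit is π_i = q_i(115 − 3Q) − 19q_i − q_i², with Q = q_i + Σ_{j≠i} q_j.
First-order condition: 96 − 8q_i − 3Σ_{j≠i} q_j = 0.
Imposing symmetry (q_j = q for all j) turns Σ_{j≠i} q_j into 4q, so 96 = 20q and q = 4.8.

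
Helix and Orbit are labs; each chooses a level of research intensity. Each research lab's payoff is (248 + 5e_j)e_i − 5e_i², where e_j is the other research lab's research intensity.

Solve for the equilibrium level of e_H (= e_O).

49.6

Helix's payoff is (248 + 5e_O)e_H − 5e_H².
∂π/∂e_H = 248 + 5e_O − 10e_H = 0, so e_H = 24.8 + 0.5e_O.
By symmetry e_O = e_H; substituting into the reaction function, 0.5e_H = 24.8 and e_H = 49.6.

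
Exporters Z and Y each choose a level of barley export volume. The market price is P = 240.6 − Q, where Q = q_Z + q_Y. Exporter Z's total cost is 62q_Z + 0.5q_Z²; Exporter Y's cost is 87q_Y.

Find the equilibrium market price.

143.44

Exporter Z's profit: π = q_Z(240.6 − (q_Z + q_Y)) − 62q_Z − 0.5q_Z².
∂π/∂q_Z = 178.6 − 3q_Z − q_Y = 0, so q_Z = 893/15 − (1/3)q_Y.
For Y: ∂π/∂q_Y = 153.6 − 2q_Y − q_Z = 0 ⇒ q_Y = 76.8 − 0.5q_Z.
Plugging q_Y into Z's best response: q_Z = 893/15 − (1/3)(76.8 − 0.5q_Z) ⇒ (5/6)q_Z = 509/15, so q_Z = 40.72.
Then q_Y = 76.8 − 0.5·40.72 = 56.44.
Equilibrium price: P = 240.6 − 97.16 = 143.44.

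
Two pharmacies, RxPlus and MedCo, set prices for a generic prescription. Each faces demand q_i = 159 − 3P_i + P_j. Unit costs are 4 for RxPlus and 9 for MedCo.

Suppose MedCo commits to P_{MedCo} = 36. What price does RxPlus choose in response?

34.5

RxPlus's profit: π = (P_{RxPlus} − 4)(159 − 3P_{RxPlus} + P_{MedCo}).
∂π/∂P_{RxPlus} = 171 − 6P_{RxPlus} + P_{MedCo} = 0 ⇒ P_{RxPlus} = 28.5 + (1/6)P_{MedCo}.
At P_{MedCo} = 36: P_{RxPlus} = 28.5 + (1/6)·36 = 34.5.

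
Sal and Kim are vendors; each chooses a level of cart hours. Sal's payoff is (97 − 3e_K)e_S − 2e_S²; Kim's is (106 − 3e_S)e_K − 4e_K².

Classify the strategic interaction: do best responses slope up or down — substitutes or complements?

strategic substitutes

Expanding Sal's payoff: 97e_S − 3e_Ke_S − 2e_S².
∂π/∂e_S = 97 − 3e_K − 4e_S = 0, so e_S = 24.25 − 0.75e_K.
The best-response slope de_S/de_K = −0.75 < 0: the reaction function is downward-sloping, so the choices are strategic substitutes.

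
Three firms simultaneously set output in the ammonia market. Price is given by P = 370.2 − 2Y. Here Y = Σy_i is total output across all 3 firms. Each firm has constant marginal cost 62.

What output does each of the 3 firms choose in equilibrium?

38.525

A representative firm's profit is π_i = y_i(370.2 − 2Y) − 62y_i, with Y = y_i + Σ_{j≠i} y_j.
First-order condition: 308.2 − 4y_i − 2Σ_{j≠i} y_j = 0.
Imposing symmetry (y_j = y for all j) turns Σ_{j≠i} y_j into 2y, so 308.2 = 8y and y = 38.525.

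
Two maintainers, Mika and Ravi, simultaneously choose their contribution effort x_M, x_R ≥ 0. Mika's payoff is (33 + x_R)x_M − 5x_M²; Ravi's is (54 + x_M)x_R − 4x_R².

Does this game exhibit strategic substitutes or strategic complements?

strategic complements

Expanding Mika's payoff: 33x_M + x_Rx_M − 5x_M².
∂π/∂x_M = 33 + x_R − 10x_M = 0, so x_M = 3.3 + 0.1x_R.
The best-response slope dx_M/dx_R = 0.1 > 0: the reaction function is upward-sloping, so the choices are strategic complements.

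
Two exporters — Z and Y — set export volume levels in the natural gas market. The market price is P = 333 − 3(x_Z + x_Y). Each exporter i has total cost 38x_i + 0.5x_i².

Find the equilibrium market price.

156

Exporter Z's profit: π = x_Z(333 − 3(x_Z + x_Y)) − 38x_Z − 0.5x_Z².
∂π/∂x_Z = 295 − 7x_Z − 3x_Y = 0, so x_Z = 295/7 − (3/7)x_Y.
Setting x_Z = x_Y in the reaction function: x_Z = 295/7 − (3/7)x_Z, so x_Z = (295/7) / (10/7) = 29.5.
Equilibrium price: P = 333 − 3·59 = 156.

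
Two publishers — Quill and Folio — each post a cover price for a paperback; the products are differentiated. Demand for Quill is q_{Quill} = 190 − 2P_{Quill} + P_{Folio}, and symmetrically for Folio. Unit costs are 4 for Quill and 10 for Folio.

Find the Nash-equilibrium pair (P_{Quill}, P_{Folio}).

Quill's profit: π = (P_{Quill} − 4)(190 − 2P_{Quill} + P_{Folio}).
∂π/∂P_{Quill} = 198 − 4P_{Quill} + P_{Folio} = 0 ⇒ P_{Quill} = 49.5 + 0.25P_{Folio}.
Similarly P_{Folio} = 52.5 + 0.25P_{Quill}.
Substituting the second reaction function into the first: P_{Quill} = 49.5 + 0.25(52.5 + 0.25P_{Quill}), which gives 0.9375P_{Quill} = 62.625 ⇒ P_{Quill} = 66.8.
Then P_{Folio} = 52.5 + 0.25·66.8 = 69.2.

66.8, 69.2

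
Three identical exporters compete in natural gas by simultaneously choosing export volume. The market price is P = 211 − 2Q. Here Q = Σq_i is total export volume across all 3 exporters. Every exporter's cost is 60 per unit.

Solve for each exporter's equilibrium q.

A representative exporter's profit is π_i = q_i(211 − 2Q) − 60q_i, with Q = q_i + Σ_{j≠i} q_j.
First-order condition: 151 − 4q_i − 2Σ_{j≠i} q_j = 0.
With identical exporters, set every q_j = q: then 151 − 4q − 4q = 0, i.e. q = 151/8 = 18.875.

18.875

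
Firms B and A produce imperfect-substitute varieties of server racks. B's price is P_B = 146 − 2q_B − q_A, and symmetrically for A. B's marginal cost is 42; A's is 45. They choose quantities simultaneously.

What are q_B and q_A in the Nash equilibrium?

21, 20

Firm B's profit: π = q_B(146 − 2q_B − q_A) − 42q_B.
∂π/∂q_B = 104 − 4q_B − q_A = 0 ⇒ q_B = 26 − 0.25q_A.
Similarly q_A = 25.25 − 0.25q_B.
Plugging q_A into B's best response: q_B = 26 − 0.25(25.25 − 0.25q_B) ⇒ 0.9375q_B = 19.6875, so q_B = 21.
Then q_A = 25.25 − 0.25·21 = 20.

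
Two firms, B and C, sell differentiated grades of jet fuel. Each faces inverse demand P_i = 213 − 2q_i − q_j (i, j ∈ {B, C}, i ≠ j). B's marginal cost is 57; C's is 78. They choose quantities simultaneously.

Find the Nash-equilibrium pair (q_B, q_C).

32.6, 25.6

Firm B's profit: π = q_B(213 − 2q_B − q_C) − 57q_B.
∂π/∂q_B = 156 − 4q_B − q_C = 0 ⇒ q_B = 39 − 0.25q_C.
Similarly q_C = 33.75 − 0.25q_B.
Solving the two reaction functions simultaneously: (1 − (−0.25)(−0.25))q_B = 39 − 0.25·33.75, so 0.9375q_B = 30.5625 and q_B = 32.6.
Then q_C = 33.75 − 0.25·32.6 = 25.6.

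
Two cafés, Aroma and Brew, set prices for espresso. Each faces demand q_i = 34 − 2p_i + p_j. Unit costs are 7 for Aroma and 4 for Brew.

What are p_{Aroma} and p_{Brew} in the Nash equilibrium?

15.6, 14.4

Aroma's profit: π = (p_{Aroma} − 7)(34 − 2p_{Aroma} + p_{Brew}).
∂π/∂p_{Aroma} = 48 − 4p_{Aroma} + p_{Brew} = 0 ⇒ p_{Aroma} = 12 + 0.25p_{Brew}.
Similarly p_{Brew} = 10.5 + 0.25p_{Aroma}.
Substituting the second reaction function into the first: p_{Aroma} = 12 + 0.25(10.5 + 0.25p_{Aroma}), which gives 0.9375p_{Aroma} = 14.625 ⇒ p_{Aroma} = 15.6.
Then p_{Brew} = 10.5 + 0.25·15.6 = 14.4.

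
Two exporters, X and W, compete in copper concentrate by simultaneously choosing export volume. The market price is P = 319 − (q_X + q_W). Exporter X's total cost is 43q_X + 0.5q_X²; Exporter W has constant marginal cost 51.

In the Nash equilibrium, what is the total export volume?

162.4

Exporter X's profit: π = q_X(319 − (q_X + q_W)) − 43q_X − 0.5q_X².
∂π/∂q_X = 276 − 3q_X − q_W = 0, so q_X = 92 − (1/3)q_W.
For W: ∂π/∂q_W = 268 − 2q_W − q_X = 0 ⇒ q_W = 134 − 0.5q_X.
Substituting the second reaction function into the first: q_X = 92 − (1/3)(134 − 0.5q_X), which gives (5/6)q_X = 142/3 ⇒ q_X = 56.8.
Then q_W = 134 − 0.5·56.8 = 105.6.
Total export volume: 56.8 + 105.6 = 162.4.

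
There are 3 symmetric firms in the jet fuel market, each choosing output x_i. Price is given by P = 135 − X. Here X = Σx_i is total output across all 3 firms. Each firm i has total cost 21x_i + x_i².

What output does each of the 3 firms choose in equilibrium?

19

A representative firm's profit is π_i = x_i(135 − X) − 21x_i − x_i², with X = x_i + Σ_{j≠i} x_j.
First-order condition: 114 − 4x_i − Σ_{j≠i} x_j = 0.
In a symmetric equilibrium every firm chooses the same x, so Σ_{j≠i} x_j = 2x. The condition becomes 114 − 6x = 0, giving x = 114/6 = 19.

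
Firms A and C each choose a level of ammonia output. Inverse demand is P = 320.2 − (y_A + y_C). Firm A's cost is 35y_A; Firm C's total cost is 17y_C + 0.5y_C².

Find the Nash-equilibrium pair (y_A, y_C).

110.48, 64.24

Firm A's profit: π = y_A(320.2 − (y_A + y_C)) − 35y_A.
∂π/∂y_A = 285.2 − 2y_A − y_C = 0, so y_A = 142.6 − 0.5y_C.
For C: ∂π/∂y_C = 303.2 − 3y_C − y_A = 0 ⇒ y_C = 1516/15 − (1/3)y_A.
Plugging y_C into A's best response: y_A = 142.6 − 0.5(1516/15 − (1/3)y_A) ⇒ (5/6)y_A = 1381/15, so y_A = 110.48.
Then y_C = 1516/15 − (1/3)·110.48 = 64.24.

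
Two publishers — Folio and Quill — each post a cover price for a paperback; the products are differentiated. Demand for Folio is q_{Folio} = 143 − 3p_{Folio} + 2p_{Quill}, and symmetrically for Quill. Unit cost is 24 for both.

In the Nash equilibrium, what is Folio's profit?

Folio's profit: π = (p_{Folio} − 24)(143 − 3p_{Folio} + 2p_{Quill}).
∂π/∂p_{Folio} = 215 − 6p_{Folio} + 2p_{Quill} = 0 ⇒ p_{Folio} = 215/6 + (1/3)p_{Quill}.
Setting p_{Folio} = p_{Quill} in the reaction function: p_{Folio} = 215/6 + (1/3)p_{Folio}, so p_{Folio} = (215/6) / (2/3) = 53.75.
q_{Folio} = 143 − 3·53.75 + 2·53.75 = 89.25.
Profit = (53.75 − 24)·89.25 = 2655.1875.

2655.1875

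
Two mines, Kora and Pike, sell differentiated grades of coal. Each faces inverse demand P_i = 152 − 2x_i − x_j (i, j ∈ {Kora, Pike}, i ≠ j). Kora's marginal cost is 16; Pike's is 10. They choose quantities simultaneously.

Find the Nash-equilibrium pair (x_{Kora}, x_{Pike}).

26.8, 28.8

Mine Kora's profit: π = x_{Kora}(152 − 2x_{Kora} − x_{Pike}) − 16x_{Kora}.
∂π/∂x_{Kora} = 136 − 4x_{Kora} − x_{Pike} = 0 ⇒ x_{Kora} = 34 − 0.25x_{Pike}.
Similarly x_{Pike} = 35.5 − 0.25x_{Kora}.
Plugging x_{Pike} into Kora's best response: x_{Kora} = 34 − 0.25(35.5 − 0.25x_{Kora}) ⇒ 0.9375x_{Kora} = 25.125, so x_{Kora} = 26.8.
Then x_{Pike} = 35.5 − 0.25·26.8 = 28.8.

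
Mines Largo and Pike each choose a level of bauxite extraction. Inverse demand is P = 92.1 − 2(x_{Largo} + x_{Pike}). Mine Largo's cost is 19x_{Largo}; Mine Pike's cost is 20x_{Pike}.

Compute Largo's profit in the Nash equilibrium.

Mine Largo's profit: π = x_{Largo}(92.1 − 2(x_{Largo} + x_{Pike})) − 19x_{Largo}.
∂π/∂x_{Largo} = 73.1 − 4x_{Largo} − 2x_{Pike} = 0, so x_{Largo} = 18.275 − 0.5x_{Pike}.
By the same steps for Pike: x_{Pike} = 18.025 − 0.5x_{Largo}.
Plugging x_{Pike} into Largo's best response: x_{Largo} = 18.275 − 0.5(18.025 − 0.5x_{Largo}) ⇒ 0.75x_{Largo} = 9.2625, so x_{Largo} = 12.35.
Then x_{Pike} = 18.025 − 0.5·12.35 = 11.85.
Price P = 92.1 − 2·24.2 = 43.7.
Largo's profit: (43.7 − 19)·12.35 = 305.045.

305.045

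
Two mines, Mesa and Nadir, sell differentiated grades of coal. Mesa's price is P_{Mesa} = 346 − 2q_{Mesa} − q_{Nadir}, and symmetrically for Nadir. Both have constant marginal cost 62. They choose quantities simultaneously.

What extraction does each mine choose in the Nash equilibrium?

Mine Mesa's profit: π = q_{Mesa}(346 − 2q_{Mesa} − q_{Nadir}) − 62q_{Mesa}.
∂π/∂q_{Mesa} = 284 − 4q_{Mesa} − q_{Nadir} = 0 ⇒ q_{Mesa} = 71 − 0.25q_{Nadir}.
The game is symmetric, so in equilibrium q_{Nadir} = q_{Mesa}: the reaction function gives 1.25q_{Mesa} = 71, hence q_{Mesa} = 56.8.

56.8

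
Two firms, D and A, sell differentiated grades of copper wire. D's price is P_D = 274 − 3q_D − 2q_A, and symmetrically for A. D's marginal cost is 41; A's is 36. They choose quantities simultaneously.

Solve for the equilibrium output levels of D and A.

28.8125, 30.0625

Firm D's profit: π = q_D(274 − 3q_D − 2q_A) − 41q_D.
∂π/∂q_D = 233 − 6q_D − 2q_A = 0 ⇒ q_D = 233/6 − (1/3)q_A.
Similarly q_A = 119/3 − (1/3)q_D.
Solving the two reaction functions simultaneously: (1 − (−1/3)(−1/3))q_D = 233/6 − (1/3)·(119/3), so (8/9)q_D = 461/18 and q_D = 28.8125.
Then q_A = 119/3 − (1/3)·28.8125 = 30.0625.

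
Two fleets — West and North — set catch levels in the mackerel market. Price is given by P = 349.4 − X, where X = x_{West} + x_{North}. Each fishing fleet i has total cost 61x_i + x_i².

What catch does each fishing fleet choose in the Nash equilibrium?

Fishing fleet West's profit: π = x_{West}(349.4 − (x_{West} + x_{North})) − 61x_{West} − x_{West}².
∂π/∂x_{West} = 288.4 − 4x_{West} − x_{North} = 0, so x_{West} = 72.1 − 0.25x_{North}.
By symmetry x_{North} = x_{West}; substituting into the reaction function, 1.25x_{West} = 72.1 and x_{West} = 57.68.

57.68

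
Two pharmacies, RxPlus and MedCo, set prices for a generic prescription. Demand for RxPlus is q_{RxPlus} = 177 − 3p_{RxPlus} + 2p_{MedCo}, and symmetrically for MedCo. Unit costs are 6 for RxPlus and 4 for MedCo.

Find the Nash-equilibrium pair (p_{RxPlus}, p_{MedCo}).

RxPlus's profit: π = (p_{RxPlus} − 6)(177 − 3p_{RxPlus} + 2p_{MedCo}).
∂π/∂p_{RxPlus} = 195 − 6p_{RxPlus} + 2p_{MedCo} = 0 ⇒ p_{RxPlus} = 32.5 + (1/3)p_{MedCo}.
Similarly p_{MedCo} = 31.5 + (1/3)p_{RxPlus}.
Solving the two reaction functions simultaneously: (1 − (1/3)(1/3))p_{RxPlus} = 32.5 + (1/3)·31.5, so (8/9)p_{RxPlus} = 43 and p_{RxPlus} = 48.375.
Then p_{MedCo} = 31.5 + (1/3)·48.375 = 47.625.

48.375, 47.625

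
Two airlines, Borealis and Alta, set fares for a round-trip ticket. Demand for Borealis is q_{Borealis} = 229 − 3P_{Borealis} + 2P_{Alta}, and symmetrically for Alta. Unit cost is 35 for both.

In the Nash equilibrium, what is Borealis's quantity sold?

Borealis's profit: π = (P_{Borealis} − 35)(229 − 3P_{Borealis} + 2P_{Alta}).
∂π/∂P_{Borealis} = 334 − 6P_{Borealis} + 2P_{Alta} = 0 ⇒ P_{Borealis} = 167/3 + (1/3)P_{Alta}.
The game is symmetric, so in equilibrium P_{Alta} = P_{Borealis}: the reaction function gives (2/3)P_{Borealis} = 167/3, hence P_{Borealis} = 83.5.
q_{Borealis} = 229 − 3·83.5 + 2·83.5 = 145.5.

145.5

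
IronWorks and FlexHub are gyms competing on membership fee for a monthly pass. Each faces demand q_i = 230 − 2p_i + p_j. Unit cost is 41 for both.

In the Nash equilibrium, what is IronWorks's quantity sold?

126

IronWorks's profit: π = (p_{IronWorks} − 41)(230 − 2p_{IronWorks} + p_{FlexHub}).
∂π/∂p_{IronWorks} = 312 − 4p_{IronWorks} + p_{FlexHub} = 0 ⇒ p_{IronWorks} = 78 + 0.25p_{FlexHub}.
By symmetry p_{FlexHub} = p_{IronWorks}; substituting into the reaction function, 0.75p_{IronWorks} = 78 and p_{IronWorks} = 104.
q_{IronWorks} = 230 − 2·104 + 104 = 126.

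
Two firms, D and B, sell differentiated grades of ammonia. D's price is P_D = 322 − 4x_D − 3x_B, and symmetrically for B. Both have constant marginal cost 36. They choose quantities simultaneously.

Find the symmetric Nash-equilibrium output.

26

Firm D's profit: π = x_D(322 − 4x_D − 3x_B) − 36x_D.
∂π/∂x_D = 286 − 8x_D − 3x_B = 0 ⇒ x_D = 35.75 − 0.375x_B.
Setting x_D = x_B in the reaction function: x_D = 35.75 − 0.375x_D, so x_D = 35.75 / 1.375 = 26.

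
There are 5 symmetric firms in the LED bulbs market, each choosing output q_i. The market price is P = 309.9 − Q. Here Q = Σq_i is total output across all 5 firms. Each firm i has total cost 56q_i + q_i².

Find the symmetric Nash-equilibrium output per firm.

31.7375

A representative firm's profit is π_i = q_i(309.9 − Q) − 56q_i − q_i², with Q = q_i + Σ_{j≠i} q_j.
First-order condition: 253.9 − 4q_i − Σ_{j≠i} q_j = 0.
With identical firms, set every q_j = q: then 253.9 − 4q − 4q = 0, i.e. q = 253.9/8 = 31.7375.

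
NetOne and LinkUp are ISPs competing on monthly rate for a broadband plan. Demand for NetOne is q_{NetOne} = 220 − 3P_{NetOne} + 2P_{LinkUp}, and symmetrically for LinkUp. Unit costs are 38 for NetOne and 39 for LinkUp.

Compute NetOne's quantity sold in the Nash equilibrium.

137.0625

NetOne's profit: π = (P_{NetOne} − 38)(220 − 3P_{NetOne} + 2P_{LinkUp}).
∂π/∂P_{NetOne} = 334 − 6P_{NetOne} + 2P_{LinkUp} = 0 ⇒ P_{NetOne} = 167/3 + (1/3)P_{LinkUp}.
Similarly P_{LinkUp} = 337/6 + (1/3)P_{NetOne}.
Substituting the second reaction function into the first: P_{NetOne} = 167/3 + (1/3)(337/6 + (1/3)P_{NetOne}), which gives (8/9)P_{NetOne} = 1339/18 ⇒ P_{NetOne} = 83.6875.
Then P_{LinkUp} = 337/6 + (1/3)·83.6875 = 84.0625.
q_{NetOne} = 220 − 3·83.6875 + 2·84.0625 = 137.0625.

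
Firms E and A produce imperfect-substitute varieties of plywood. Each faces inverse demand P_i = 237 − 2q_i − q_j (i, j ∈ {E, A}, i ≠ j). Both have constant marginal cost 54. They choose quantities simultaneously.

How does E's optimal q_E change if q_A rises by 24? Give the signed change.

-6

Firm E's profit: π = q_E(237 − 2q_E − q_A) − 54q_E.
∂π/∂q_E = 183 − 4q_E − q_A = 0 ⇒ q_E = 45.75 − 0.25q_A.
The reaction-function slope is −0.25, so a 24-unit rise in q_A moves q_E by −0.25 × 24 = −6. E's best response falls — the actions are strategic substitutes.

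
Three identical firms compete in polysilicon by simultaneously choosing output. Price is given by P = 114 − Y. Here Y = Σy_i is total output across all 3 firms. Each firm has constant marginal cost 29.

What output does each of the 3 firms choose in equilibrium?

21.25

A representative firm's profit is π_i = y_i(114 − Y) − 29y_i, with Y = y_i + Σ_{j≠i} y_j.
First-order condition: 85 − 2y_i − Σ_{j≠i} y_j = 0.
With identical firms, set every y_j = y: then 85 − 2y − 2y = 0, i.e. y = 85/4 = 21.25.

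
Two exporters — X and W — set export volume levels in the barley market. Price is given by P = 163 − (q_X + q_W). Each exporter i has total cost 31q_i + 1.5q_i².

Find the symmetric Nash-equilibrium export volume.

Exporter X's profit: π = q_X(163 − (q_X + q_W)) − 31q_X − 1.5q_X².
∂π/∂q_X = 132 − 5q_X − q_W = 0, so q_X = 26.4 − 0.2q_W.
Setting q_X = q_W in the reaction function: q_X = 26.4 − 0.2q_X, so q_X = 26.4 / 1.2 = 22.

22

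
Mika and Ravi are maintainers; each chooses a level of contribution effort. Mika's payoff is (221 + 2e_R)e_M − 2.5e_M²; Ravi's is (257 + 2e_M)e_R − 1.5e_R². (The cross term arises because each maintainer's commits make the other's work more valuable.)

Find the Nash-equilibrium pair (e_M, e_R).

Expanding Mika's payoff: 221e_M + 2e_Re_M − 2.5e_M².
∂π/∂e_M = 221 + 2e_R − 5e_M = 0, so e_M = 44.2 + 0.4e_R.
Likewise for Ravi: e_R = 257/3 + (2/3)e_M.
Solving the two reaction functions simultaneously: (1 − (0.4)(2/3))e_M = 44.2 + 0.4·(257/3), so (11/15)e_M = 1177/15 and e_M = 107.
Then e_R = 257/3 + (2/3)·107 = 157.

107, 157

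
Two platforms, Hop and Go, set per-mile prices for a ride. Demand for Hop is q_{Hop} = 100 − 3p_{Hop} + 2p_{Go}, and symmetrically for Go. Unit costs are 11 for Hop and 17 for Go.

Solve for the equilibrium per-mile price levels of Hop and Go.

Hop's profit: π = (p_{Hop} − 11)(100 − 3p_{Hop} + 2p_{Go}).
∂π/∂p_{Hop} = 133 − 6p_{Hop} + 2p_{Go} = 0 ⇒ p_{Hop} = 133/6 + (1/3)p_{Go}.
Similarly p_{Go} = 151/6 + (1/3)p_{Hop}.
Substituting the second reaction function into the first: p_{Hop} = 133/6 + (1/3)(151/6 + (1/3)p_{Hop}), which gives (8/9)p_{Hop} = 275/9 ⇒ p_{Hop} = 34.375.
Then p_{Go} = 151/6 + (1/3)·34.375 = 36.625.

34.375, 36.625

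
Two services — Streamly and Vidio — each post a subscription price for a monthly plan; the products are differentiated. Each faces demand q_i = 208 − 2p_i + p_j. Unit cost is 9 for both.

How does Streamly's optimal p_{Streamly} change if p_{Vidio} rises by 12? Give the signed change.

3

Streamly's profit: π = (p_{Streamly} − 9)(208 − 2p_{Streamly} + p_{Vidio}).
∂π/∂p_{Streamly} = 226 − 4p_{Streamly} + p_{Vidio} = 0 ⇒ p_{Streamly} = 56.5 + 0.25p_{Vidio}.
The reaction-function slope is 0.25, so a 12-unit rise in p_{Vidio} moves p_{Streamly} by 0.25 × 12 = 3. Streamly's best response rises — the actions are strategic complements.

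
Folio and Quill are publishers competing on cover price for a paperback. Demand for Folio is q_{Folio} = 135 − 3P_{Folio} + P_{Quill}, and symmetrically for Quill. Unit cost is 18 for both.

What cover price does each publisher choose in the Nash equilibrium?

37.8

Folio's profit: π = (P_{Folio} − 18)(135 − 3P_{Folio} + P_{Quill}).
∂π/∂P_{Folio} = 189 − 6P_{Folio} + P_{Quill} = 0 ⇒ P_{Folio} = 31.5 + (1/6)P_{Quill}.
The game is symmetric, so in equilibrium P_{Quill} = P_{Folio}: the reaction function gives (5/6)P_{Folio} = 31.5, hence P_{Folio} = 37.8.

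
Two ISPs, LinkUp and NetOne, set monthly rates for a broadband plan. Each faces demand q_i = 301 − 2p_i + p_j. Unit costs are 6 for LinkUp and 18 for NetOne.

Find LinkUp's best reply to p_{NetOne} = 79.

LinkUp's profit: π = (p_{LinkUp} − 6)(301 − 2p_{LinkUp} + p_{NetOne}).
∂π/∂p_{LinkUp} = 313 − 4p_{LinkUp} + p_{NetOne} = 0 ⇒ p_{LinkUp} = 78.25 + 0.25p_{NetOne}.
At p_{NetOne} = 79: p_{LinkUp} = 78.25 + 0.25·79 = 98.

98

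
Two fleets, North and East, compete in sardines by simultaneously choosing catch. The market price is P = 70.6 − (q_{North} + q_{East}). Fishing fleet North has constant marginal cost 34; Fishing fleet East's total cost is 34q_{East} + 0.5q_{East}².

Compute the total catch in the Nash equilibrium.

Fishing fleet North's profit: π = q_{North}(70.6 − (q_{North} + q_{East})) − 34q_{North}.
∂π/∂q_{North} = 36.6 − 2q_{North} − q_{East} = 0, so q_{North} = 18.3 − 0.5q_{East}.
For East: ∂π/∂q_{East} = 36.6 − 3q_{East} − q_{North} = 0 ⇒ q_{East} = 12.2 − (1/3)q_{North}.
Substituting the second reaction function into the first: q_{North} = 18.3 − 0.5(12.2 − (1/3)q_{North}), which gives (5/6)q_{North} = 12.2 ⇒ q_{North} = 14.64.
Then q_{East} = 12.2 − (1/3)·14.64 = 7.32.
Total catch: 14.64 + 7.32 = 21.96.

21.96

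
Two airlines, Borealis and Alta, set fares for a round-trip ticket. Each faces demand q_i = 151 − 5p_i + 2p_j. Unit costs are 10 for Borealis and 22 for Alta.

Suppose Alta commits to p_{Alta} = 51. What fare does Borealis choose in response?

30.3

Borealis's profit: π = (p_{Borealis} − 10)(151 − 5p_{Borealis} + 2p_{Alta}).
∂π/∂p_{Borealis} = 201 − 10p_{Borealis} + 2p_{Alta} = 0 ⇒ p_{Borealis} = 20.1 + 0.2p_{Alta}.
At p_{Alta} = 51: p_{Borealis} = 20.1 + 0.2·51 = 30.3.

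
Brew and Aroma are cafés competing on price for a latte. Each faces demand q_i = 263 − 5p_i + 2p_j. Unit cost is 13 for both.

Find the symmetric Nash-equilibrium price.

41

Brew's profit: π = (p_{Brew} − 13)(263 − 5p_{Brew} + 2p_{Aroma}).
∂π/∂p_{Brew} = 328 − 10p_{Brew} + 2p_{Aroma} = 0 ⇒ p_{Brew} = 32.8 + 0.2p_{Aroma}.
The game is symmetric, so in equilibrium p_{Aroma} = p_{Brew}: the reaction function gives 0.8p_{Brew} = 32.8, hence p_{Brew} = 41.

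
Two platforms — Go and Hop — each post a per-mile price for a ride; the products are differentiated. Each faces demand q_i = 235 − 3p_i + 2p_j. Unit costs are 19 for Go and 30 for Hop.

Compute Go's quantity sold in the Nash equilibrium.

Go's profit: π = (p_{Go} − 19)(235 − 3p_{Go} + 2p_{Hop}).
∂π/∂p_{Go} = 292 − 6p_{Go} + 2p_{Hop} = 0 ⇒ p_{Go} = 146/3 + (1/3)p_{Hop}.
Similarly p_{Hop} = 325/6 + (1/3)p_{Go}.
Solving the two reaction functions simultaneously: (1 − (1/3)(1/3))p_{Go} = 146/3 + (1/3)·(325/6), so (8/9)p_{Go} = 1201/18 and p_{Go} = 75.0625.
Then p_{Hop} = 325/6 + (1/3)·75.0625 = 79.1875.
q_{Go} = 235 − 3·75.0625 + 2·79.1875 = 168.1875.

168.1875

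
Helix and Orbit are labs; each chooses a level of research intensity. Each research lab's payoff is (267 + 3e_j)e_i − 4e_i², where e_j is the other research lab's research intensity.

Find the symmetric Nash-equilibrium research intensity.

53.4

Helix's payoff is (267 + 3e_O)e_H − 4e_H².
∂π/∂e_H = 267 + 3e_O − 8e_H = 0, so e_H = 33.375 + 0.375e_O.
The game is symmetric, so in equilibrium e_O = e_H: the reaction function gives 0.625e_H = 33.375, hence e_H = 53.4.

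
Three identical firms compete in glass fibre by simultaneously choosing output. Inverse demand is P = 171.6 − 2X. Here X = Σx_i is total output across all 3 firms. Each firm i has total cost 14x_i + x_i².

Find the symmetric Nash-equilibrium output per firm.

A representative firm's profit is π_i = x_i(171.6 − 2X) − 14x_i − x_i², with X = x_i + Σ_{j≠i} x_j.
First-order condition: 157.6 − 6x_i − 2Σ_{j≠i} x_j = 0.
With identical firms, set every x_j = x: then 157.6 − 6x − 4x = 0, i.e. x = 157.6/10 = 15.76.

15.76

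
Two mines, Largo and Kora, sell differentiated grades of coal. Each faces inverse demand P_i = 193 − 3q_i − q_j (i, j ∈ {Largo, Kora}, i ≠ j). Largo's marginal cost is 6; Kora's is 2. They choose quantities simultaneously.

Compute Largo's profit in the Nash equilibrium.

Mine Largo's profit: π = q_{Largo}(193 − 3q_{Largo} − q_{Kora}) − 6q_{Largo}.
∂π/∂q_{Largo} = 187 − 6q_{Largo} − q_{Kora} = 0 ⇒ q_{Largo} = 187/6 − (1/6)q_{Kora}.
Similarly q_{Kora} = 191/6 − (1/6)q_{Largo}.
Substituting the second reaction function into the first: q_{Largo} = 187/6 − (1/6)(191/6 − (1/6)q_{Largo}), which gives (35/36)q_{Largo} = 931/36 ⇒ q_{Largo} = 26.6.
Then q_{Kora} = 191/6 − (1/6)·26.6 = 27.4.
P_{Largo} = 193 − 3·26.6 − 27.4 = 85.8.
Profit = (85.8 − 6)·26.6 = 2122.68.

2122.68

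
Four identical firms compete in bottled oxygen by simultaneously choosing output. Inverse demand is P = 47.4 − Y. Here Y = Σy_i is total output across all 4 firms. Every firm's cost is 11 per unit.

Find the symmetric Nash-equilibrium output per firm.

7.28

A representative firm's profit is π_i = y_i(47.4 − Y) − 11y_i, with Y = y_i + Σ_{j≠i} y_j.
First-order condition: 36.4 − 2y_i − Σ_{j≠i} y_j = 0.
In a symmetric equilibrium every firm chooses the same y, so Σ_{j≠i} y_j = 3y. The condition becomes 36.4 − 5y = 0, giving y = 36.4/5 = 7.28.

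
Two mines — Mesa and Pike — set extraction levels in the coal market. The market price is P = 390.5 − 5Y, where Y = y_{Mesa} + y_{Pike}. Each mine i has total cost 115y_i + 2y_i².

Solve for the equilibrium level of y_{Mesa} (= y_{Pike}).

Mine Mesa's profit: π = y_{Mesa}(390.5 − 5(y_{Mesa} + y_{Pike})) − 115y_{Mesa} − 2y_{Mesa}².
∂π/∂y_{Mesa} = 275.5 − 14y_{Mesa} − 5y_{Pike} = 0, so y_{Mesa} = 551/28 − (5/14)y_{Pike}.
By symmetry y_{Pike} = y_{Mesa}; substituting into the reaction function, (19/14)y_{Mesa} = 551/28 and y_{Mesa} = 14.5.

14.5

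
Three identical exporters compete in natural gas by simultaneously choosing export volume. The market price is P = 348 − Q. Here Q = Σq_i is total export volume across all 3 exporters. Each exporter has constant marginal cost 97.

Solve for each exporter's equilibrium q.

A representative exporter's profit is π_i = q_i(348 − Q) − 97q_i, with Q = q_i + Σ_{j≠i} q_j.
First-order condition: 251 − 2q_i − Σ_{j≠i} q_j = 0.
Imposing symmetry (q_j = q for all j) turns Σ_{j≠i} q_j into 2q, so 251 = 4q and q = 62.75.

62.75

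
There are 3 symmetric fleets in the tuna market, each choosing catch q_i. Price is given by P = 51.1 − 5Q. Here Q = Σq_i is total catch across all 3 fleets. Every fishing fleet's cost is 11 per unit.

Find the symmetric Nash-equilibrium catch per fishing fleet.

2.005

A representative fishing fleet's profit is π_i = q_i(51.1 − 5Q) − 11q_i, with Q = q_i + Σ_{j≠i} q_j.
First-order condition: 40.1 − 10q_i − 5Σ_{j≠i} q_j = 0.
With identical fishing fleets, set every q_j = q: then 40.1 − 10q − 10q = 0, i.e. q = 40.1/20 = 2.005.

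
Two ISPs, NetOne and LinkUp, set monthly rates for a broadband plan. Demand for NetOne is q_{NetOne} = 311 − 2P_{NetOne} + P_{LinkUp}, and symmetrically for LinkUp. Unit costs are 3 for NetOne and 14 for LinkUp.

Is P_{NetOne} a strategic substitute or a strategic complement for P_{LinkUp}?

NetOne's profit: π = (P_{NetOne} − 3)(311 − 2P_{NetOne} + P_{LinkUp}).
∂π/∂P_{NetOne} = 317 − 4P_{NetOne} + P_{LinkUp} = 0 ⇒ P_{NetOne} = 79.25 + 0.25P_{LinkUp}.
The best-response slope dP_{NetOne}/dP_{LinkUp} = 0.25 > 0: the reaction function is upward-sloping, so the choices are strategic complements.

strategic complements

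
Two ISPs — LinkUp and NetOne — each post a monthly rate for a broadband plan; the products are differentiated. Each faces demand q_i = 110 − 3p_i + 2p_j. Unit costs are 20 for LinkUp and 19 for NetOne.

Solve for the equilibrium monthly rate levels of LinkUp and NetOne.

LinkUp's profit: π = (p_{LinkUp} − 20)(110 − 3p_{LinkUp} + 2p_{NetOne}).
∂π/∂p_{LinkUp} = 170 − 6p_{LinkUp} + 2p_{NetOne} = 0 ⇒ p_{LinkUp} = 85/3 + (1/3)p_{NetOne}.
Similarly p_{NetOne} = 167/6 + (1/3)p_{LinkUp}.
Substituting the second reaction function into the first: p_{LinkUp} = 85/3 + (1/3)(167/6 + (1/3)p_{LinkUp}), which gives (8/9)p_{LinkUp} = 677/18 ⇒ p_{LinkUp} = 42.3125.
Then p_{NetOne} = 167/6 + (1/3)·42.3125 = 41.9375.

42.3125, 41.9375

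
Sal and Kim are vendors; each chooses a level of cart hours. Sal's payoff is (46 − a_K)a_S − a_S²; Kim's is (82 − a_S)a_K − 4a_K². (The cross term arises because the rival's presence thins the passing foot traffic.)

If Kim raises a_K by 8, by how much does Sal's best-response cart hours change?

Expanding Sal's payoff: 46a_S − a_Ka_S − a_S².
∂π/∂a_S = 46 − a_K − 2a_S = 0, so a_S = 23 − 0.5a_K.
The reaction-function slope is −0.5, so an 8-unit rise in a_K moves a_S by −0.5 × 8 = −4. Sal's best response falls — the actions are strategic substitutes.

-4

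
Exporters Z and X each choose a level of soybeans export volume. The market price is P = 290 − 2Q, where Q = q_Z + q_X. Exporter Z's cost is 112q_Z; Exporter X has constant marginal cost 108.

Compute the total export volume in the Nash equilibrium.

Exporter Z's profit: π = q_Z(290 − 2(q_Z + q_X)) − 112q_Z.
∂π/∂q_Z = 178 − 4q_Z − 2q_X = 0, so q_Z = 44.5 − 0.5q_X.
By the same steps for X: q_X = 45.5 − 0.5q_Z.
Solving the two reaction functions simultaneously: (1 − (−0.5)(−0.5))q_Z = 44.5 − 0.5·45.5, so 0.75q_Z = 21.75 and q_Z = 29.
Then q_X = 45.5 − 0.5·29 = 31.
Total export volume: 29 + 31 = 60.

60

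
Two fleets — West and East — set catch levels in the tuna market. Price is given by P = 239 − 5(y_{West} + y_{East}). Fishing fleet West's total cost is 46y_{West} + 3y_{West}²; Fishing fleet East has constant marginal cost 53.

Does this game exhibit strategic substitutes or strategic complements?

strategic substitutes

Fishing fleet West's profit: π = y_{West}(239 − 5(y_{West} + y_{East})) − 46y_{West} − 3y_{West}².
∂π/∂y_{West} = 193 − 16y_{West} − 5y_{East} = 0, so y_{West} = 12.0625 − 0.3125y_{East}.
The best-response slope dy_{West}/dy_{East} = −0.3125 < 0: the reaction function is downward-sloping, so the choices are strategic substitutes.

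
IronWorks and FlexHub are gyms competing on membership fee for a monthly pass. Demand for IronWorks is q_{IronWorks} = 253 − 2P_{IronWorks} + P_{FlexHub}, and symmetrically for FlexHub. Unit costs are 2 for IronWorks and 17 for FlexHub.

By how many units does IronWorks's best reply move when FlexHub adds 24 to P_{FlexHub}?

IronWorks's profit: π = (P_{IronWorks} − 2)(253 − 2P_{IronWorks} + P_{FlexHub}).
∂π/∂P_{IronWorks} = 257 − 4P_{IronWorks} + P_{FlexHub} = 0 ⇒ P_{IronWorks} = 64.25 + 0.25P_{FlexHub}.
The reaction-function slope is 0.25, so a 24-unit rise in P_{FlexHub} moves P_{IronWorks} by 0.25 × 24 = 6. IronWorks's best response rises — the actions are strategic complements.

6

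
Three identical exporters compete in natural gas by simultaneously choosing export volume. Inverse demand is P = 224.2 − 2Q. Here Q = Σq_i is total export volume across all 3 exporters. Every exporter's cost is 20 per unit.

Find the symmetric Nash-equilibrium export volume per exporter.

25.525

A representative exporter's profit is π_i = q_i(224.2 − 2Q) − 20q_i, with Q = q_i + Σ_{j≠i} q_j.
First-order condition: 204.2 − 4q_i − 2Σ_{j≠i} q_j = 0.
With identical exporters, set every q_j = q: then 204.2 − 4q − 4q = 0, i.e. q = 204.2/8 = 25.525.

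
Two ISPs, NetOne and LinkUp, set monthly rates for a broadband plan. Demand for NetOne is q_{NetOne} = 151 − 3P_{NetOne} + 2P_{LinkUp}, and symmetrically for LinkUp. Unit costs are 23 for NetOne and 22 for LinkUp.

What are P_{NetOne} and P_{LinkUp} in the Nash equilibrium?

NetOne's profit: π = (P_{NetOne} − 23)(151 − 3P_{NetOne} + 2P_{LinkUp}).
∂π/∂P_{NetOne} = 220 − 6P_{NetOne} + 2P_{LinkUp} = 0 ⇒ P_{NetOne} = 110/3 + (1/3)P_{LinkUp}.
Similarly P_{LinkUp} = 217/6 + (1/3)P_{NetOne}.
Solving the two reaction functions simultaneously: (1 − (1/3)(1/3))P_{NetOne} = 110/3 + (1/3)·(217/6), so (8/9)P_{NetOne} = 877/18 and P_{NetOne} = 54.8125.
Then P_{LinkUp} = 217/6 + (1/3)·54.8125 = 54.4375.

54.8125, 54.4375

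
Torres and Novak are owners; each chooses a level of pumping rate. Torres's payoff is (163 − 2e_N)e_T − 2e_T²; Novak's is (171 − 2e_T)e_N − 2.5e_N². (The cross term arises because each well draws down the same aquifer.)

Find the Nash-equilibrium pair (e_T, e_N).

Expanding Torres's payoff: 163e_T − 2e_Ne_T − 2e_T².
∂π/∂e_T = 163 − 2e_N − 4e_T = 0, so e_T = 40.75 − 0.5e_N.
Likewise for Novak: e_N = 34.2 − 0.4e_T.
Solving the two reaction functions simultaneously: (1 − (−0.5)(−0.4))e_T = 40.75 − 0.5·34.2, so 0.8e_T = 23.65 and e_T = 29.5625.
Then e_N = 34.2 − 0.4·29.5625 = 22.375.

29.5625, 22.375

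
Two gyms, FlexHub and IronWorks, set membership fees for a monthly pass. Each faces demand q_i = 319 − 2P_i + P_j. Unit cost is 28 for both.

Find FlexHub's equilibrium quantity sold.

FlexHub's profit: π = (P_{FlexHub} − 28)(319 − 2P_{FlexHub} + P_{IronWorks}).
∂π/∂P_{FlexHub} = 375 − 4P_{FlexHub} + P_{IronWorks} = 0 ⇒ P_{FlexHub} = 93.75 + 0.25P_{IronWorks}.
Setting P_{FlexHub} = P_{IronWorks} in the reaction function: P_{FlexHub} = 93.75 + 0.25P_{FlexHub}, so P_{FlexHub} = 93.75 / 0.75 = 125.
q_{FlexHub} = 319 − 2·125 + 125 = 194.

194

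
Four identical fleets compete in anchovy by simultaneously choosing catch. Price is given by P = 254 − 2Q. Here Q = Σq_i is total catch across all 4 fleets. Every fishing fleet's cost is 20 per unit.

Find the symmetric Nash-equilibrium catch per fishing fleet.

A representative fishing fleet's profit is π_i = q_i(254 − 2Q) − 20q_i, with Q = q_i + Σ_{j≠i} q_j.
First-order condition: 234 − 4q_i − 2Σ_{j≠i} q_j = 0.
With identical fishing fleets, set every q_j = q: then 234 − 4q − 6q = 0, i.e. q = 234/10 = 23.4.

23.4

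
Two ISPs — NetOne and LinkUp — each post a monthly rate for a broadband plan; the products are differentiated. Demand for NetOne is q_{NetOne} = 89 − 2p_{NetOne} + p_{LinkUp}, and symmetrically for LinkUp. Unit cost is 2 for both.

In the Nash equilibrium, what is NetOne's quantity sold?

58

NetOne's profit: π = (p_{NetOne} − 2)(89 − 2p_{NetOne} + p_{LinkUp}).
∂π/∂p_{NetOne} = 93 − 4p_{NetOne} + p_{LinkUp} = 0 ⇒ p_{NetOne} = 23.25 + 0.25p_{LinkUp}.
The game is symmetric, so in equilibrium p_{LinkUp} = p_{NetOne}: the reaction function gives 0.75p_{NetOne} = 23.25, hence p_{NetOne} = 31.
q_{NetOne} = 89 − 2·31 + 31 = 58.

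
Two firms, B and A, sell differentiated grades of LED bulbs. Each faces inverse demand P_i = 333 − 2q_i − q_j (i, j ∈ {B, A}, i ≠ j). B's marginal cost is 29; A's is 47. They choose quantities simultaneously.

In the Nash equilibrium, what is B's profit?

7688

Firm B's profit: π = q_B(333 − 2q_B − q_A) − 29q_B.
∂π/∂q_B = 304 − 4q_B − q_A = 0 ⇒ q_B = 76 − 0.25q_A.
Similarly q_A = 71.5 − 0.25q_B.
Plugging q_A into B's best response: q_B = 76 − 0.25(71.5 − 0.25q_B) ⇒ 0.9375q_B = 58.125, so q_B = 62.
Then q_A = 71.5 − 0.25·62 = 56.
P_B = 333 − 2·62 − 56 = 153.
Profit = (153 − 29)·62 = 7688.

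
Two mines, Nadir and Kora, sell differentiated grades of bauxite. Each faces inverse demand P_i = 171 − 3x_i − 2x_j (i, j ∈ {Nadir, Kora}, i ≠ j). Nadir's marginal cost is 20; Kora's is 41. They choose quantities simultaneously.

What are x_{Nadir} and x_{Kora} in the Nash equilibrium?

Mine Nadir's profit: π = x_{Nadir}(171 − 3x_{Nadir} − 2x_{Kora}) − 20x_{Nadir}.
∂π/∂x_{Nadir} = 151 − 6x_{Nadir} − 2x_{Kora} = 0 ⇒ x_{Nadir} = 151/6 − (1/3)x_{Kora}.
Similarly x_{Kora} = 65/3 − (1/3)x_{Nadir}.
Substituting the second reaction function into the first: x_{Nadir} = 151/6 − (1/3)(65/3 − (1/3)x_{Nadir}), which gives (8/9)x_{Nadir} = 323/18 ⇒ x_{Nadir} = 20.1875.
Then x_{Kora} = 65/3 − (1/3)·20.1875 = 14.9375.

20.1875, 14.9375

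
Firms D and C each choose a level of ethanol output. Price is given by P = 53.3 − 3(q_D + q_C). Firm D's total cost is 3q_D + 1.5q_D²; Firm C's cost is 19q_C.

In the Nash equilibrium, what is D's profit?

87.9138

Firm D's profit: π = q_D(53.3 − 3(q_D + q_C)) − 3q_D − 1.5q_D².
∂π/∂q_D = 50.3 − 9q_D − 3q_C = 0, so q_D = 503/90 − (1/3)q_C.
For C: ∂π/∂q_C = 34.3 − 6q_C − 3q_D = 0 ⇒ q_C = 343/60 − 0.5q_D.
Plugging q_C into D's best response: q_D = 503/90 − (1/3)(343/60 − 0.5q_D) ⇒ (5/6)q_D = 221/60, so q_D = 4.42.
Then q_C = 343/60 − 0.5·4.42 = 263/75.
Price P = 53.3 − 3·(1189/150) = 29.52.
D's profit: (29.52 − 3)·4.42 − 1.5(4.42)² = 87.9138.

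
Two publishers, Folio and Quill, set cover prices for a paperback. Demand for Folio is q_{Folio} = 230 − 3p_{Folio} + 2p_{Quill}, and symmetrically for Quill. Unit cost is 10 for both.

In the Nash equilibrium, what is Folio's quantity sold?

Folio's profit: π = (p_{Folio} − 10)(230 − 3p_{Folio} + 2p_{Quill}).
∂π/∂p_{Folio} = 260 − 6p_{Folio} + 2p_{Quill} = 0 ⇒ p_{Folio} = 130/3 + (1/3)p_{Quill}.
The game is symmetric, so in equilibrium p_{Quill} = p_{Folio}: the reaction function gives (2/3)p_{Folio} = 130/3, hence p_{Folio} = 65.
q_{Folio} = 230 − 3·65 + 2·65 = 165.

165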